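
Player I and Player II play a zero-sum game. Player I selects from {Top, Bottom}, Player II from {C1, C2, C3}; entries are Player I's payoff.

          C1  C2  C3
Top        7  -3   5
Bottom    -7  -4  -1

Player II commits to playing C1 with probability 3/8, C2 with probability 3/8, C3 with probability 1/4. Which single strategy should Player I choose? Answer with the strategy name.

Top

Expected payoff of Top: (3/8)·7 + (3/8)·(-3) + (1/4)·5 = 11/4.
Expected payoff of Bottom: (3/8)·(-7) + (3/8)·(-4) + (1/4)·(-1) = -35/8.
The largest is 11/4, so Player I's best response is Top.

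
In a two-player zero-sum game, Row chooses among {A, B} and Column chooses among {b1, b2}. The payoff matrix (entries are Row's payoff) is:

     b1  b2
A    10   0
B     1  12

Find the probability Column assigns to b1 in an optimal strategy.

Row minima: A → 0, B → 1; maximin = 1.
Column maxima: b1 → 10, b2 → 12; minimax = 10.
1 ≠ 10, so there is no saddle point; optimal play is mixed.
Let Row play A with probability p. Expected payoff against b1: 10p + 1(1−p) = 9p + 1; against b2: 0p + 12(1−p) = −12p + 12.
Setting these equal: 9p + 1 = −12p + 12 ⇒ 21p = 11 ⇒ p = 11/21, and the value is (9)·(11/21) + 1 = 40/7.
For Column: with q = P(b1), equating A's and B's payoffs gives 10q = −11q + 12 ⇒ q = 4/7.

4/7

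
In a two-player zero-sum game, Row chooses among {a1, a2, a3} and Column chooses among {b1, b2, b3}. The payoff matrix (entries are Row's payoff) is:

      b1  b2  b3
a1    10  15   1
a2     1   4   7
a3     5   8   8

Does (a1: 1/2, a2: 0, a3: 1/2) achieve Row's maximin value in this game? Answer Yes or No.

Against b1 this mix gives (1/2)·10 + (1/2)·5 = 15/2.
Against b2 this mix gives (1/2)·15 + (1/2)·8 = 23/2.
Against b3 this mix gives (1/2)·1 + (1/2)·8 = 9/2.
Column will play b3, holding Row to 9/2. Shifting weight toward the row that does better against b3 would raise this floor (the equalizing mix achieves 25/4 against both b3 and b1), so the proposed strategy is not optimal.

No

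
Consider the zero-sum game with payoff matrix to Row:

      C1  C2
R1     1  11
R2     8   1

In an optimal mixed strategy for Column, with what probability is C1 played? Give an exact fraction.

Row minima: R1 → 1, R2 → 1; maximin = 1.
Column maxima: C1 → 8, C2 → 11; minimax = 8.
1 ≠ 8, so there is no saddle point; optimal play is mixed.
Let Row play R1 with probability p. Expected payoff against C1: 1p + 8(1−p) = −7p + 8; against C2: 11p + 1(1−p) = 10p + 1.
Setting these equal: −7p + 8 = 10p + 1 ⇒ −17p = -7 ⇒ p = 7/17, and the value is (-7)·(7/17) + 8 = 87/17.
For Column: with q = P(C1), equating R1's and R2's payoffs gives −10q + 11 = 7q + 1 ⇒ q = 10/17.

10/17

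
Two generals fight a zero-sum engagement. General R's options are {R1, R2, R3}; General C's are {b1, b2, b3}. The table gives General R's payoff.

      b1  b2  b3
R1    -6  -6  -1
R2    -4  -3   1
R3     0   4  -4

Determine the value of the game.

-16/9

Row minima: R1 → -6, R2 → -4, R3 → -4; maximin = -4.
Column maxima: b1 → 0, b2 → 4, b3 → 1; minimax = 0.
-4 ≠ 0, so there is no saddle point; optimal play is mixed.
R1 is strictly dominated by R2, so General R never plays it.
With R1 eliminated, b2 is strictly dominated by b1 (it gives General R strictly more in every remaining row), so General C never plays it.
On the remaining 2×2 (R2, R3 vs b1, b3):
Let General R play R2 with probability p. Expected payoff against b1: (-4)p + 0(1−p) = −4p; against b3: 1p + (-4)(1−p) = 5p − 4.
Setting these equal: −4p = 5p − 4 ⇒ −9p = -4 ⇒ p = 4/9, and the value is (-4)·(4/9) = -16/9.
For General C: with q = P(b1), equating R2's and R3's payoffs gives −5q + 1 = 4q − 4 ⇒ q = 5/9.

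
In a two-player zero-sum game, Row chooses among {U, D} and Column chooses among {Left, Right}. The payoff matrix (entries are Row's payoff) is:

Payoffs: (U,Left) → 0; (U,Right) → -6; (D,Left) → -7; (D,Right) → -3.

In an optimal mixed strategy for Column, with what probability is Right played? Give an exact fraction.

7/10

Row minima: U → -6, D → -7; maximin = -6.
Column maxima: Left → 0, Right → -3; minimax = -3.
-6 ≠ -3, so there is no saddle point; optimal play is mixed.
Let Row play U with probability p. Expected payoff against Left: 0p + (-7)(1−p) = 7p − 7; against Right: (-6)p + (-3)(1−p) = −3p − 3.
Setting these equal: 7p − 7 = −3p − 3 ⇒ 10p = 4 ⇒ p = 2/5, and the value is (7)·(2/5) − 7 = -21/5.
For Column: with q = P(Left), equating U's and D's payoffs gives 6q − 6 = −4q − 3 ⇒ q = 3/10.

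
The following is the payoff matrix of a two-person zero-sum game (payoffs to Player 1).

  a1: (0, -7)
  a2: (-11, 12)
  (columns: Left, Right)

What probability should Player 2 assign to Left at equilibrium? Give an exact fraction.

Row minima: a1 → -7, a2 → -11; maximin = -7.
Column maxima: Left → 0, Right → 12; minimax = 0.
-7 ≠ 0, so there is no saddle point; optimal play is mixed.
Let Player 1 play a1 with probability p. Expected payoff against Left: 0p + (-11)(1−p) = 11p − 11; against Right: (-7)p + 12(1−p) = −19p + 12.
Setting these equal: 11p − 11 = −19p + 12 ⇒ 30p = 23 ⇒ p = 23/30, and the value is (11)·(23/30) − 11 = -77/30.
For Player 2: with q = P(Left), equating a1's and a2's payoffs gives 7q − 7 = −23q + 12 ⇒ q = 19/30.

19/30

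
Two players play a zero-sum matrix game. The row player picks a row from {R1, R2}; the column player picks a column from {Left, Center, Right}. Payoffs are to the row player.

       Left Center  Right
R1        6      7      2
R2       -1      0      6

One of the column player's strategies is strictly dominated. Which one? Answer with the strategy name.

Center

Left holds the row player's payoff strictly below Center in every row: 6 < 7, -1 < 0.
So Center is strictly dominated for the column player.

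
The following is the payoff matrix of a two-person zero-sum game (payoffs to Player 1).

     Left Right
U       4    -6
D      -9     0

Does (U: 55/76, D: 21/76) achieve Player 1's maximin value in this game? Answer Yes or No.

Against Left this mix gives (55/76)·4 + (21/76)·(-9) = 31/76.
Against Right this mix gives (55/76)·(-6) + (21/76)·0 = -165/38.
Player 2 will play Right, holding Player 1 to -165/38. Shifting weight toward the row that does better against Right would raise this floor (the equalizing mix achieves -54/19 against both Right and Left), so the proposed strategy is not optimal.

No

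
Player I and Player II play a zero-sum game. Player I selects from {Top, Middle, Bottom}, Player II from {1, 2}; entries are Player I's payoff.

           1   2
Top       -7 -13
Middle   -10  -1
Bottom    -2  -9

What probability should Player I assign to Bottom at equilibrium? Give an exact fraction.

9/16

Row minima: Top → -13, Middle → -10, Bottom → -9; maximin = -9.
Column maxima: 1 → -2, 2 → -1; minimax = -2.
-9 ≠ -2, so there is no saddle point; optimal play is mixed.
Top is strictly dominated by Bottom, so Player I never plays it.
On the remaining 2×2 (Middle, Bottom vs 1, 2):
Let Player I play Middle with probability p. Expected payoff against 1: (-10)p + (-2)(1−p) = −8p − 2; against 2: (-1)p + (-9)(1−p) = 8p − 9.
Setting these equal: −8p − 2 = 8p − 9 ⇒ −16p = -7 ⇒ p = 7/16, and the value is (-8)·(7/16) − 2 = -11/2.
For Player II: with q = P(1), equating Middle's and Bottom's payoffs gives −9q − 1 = 7q − 9 ⇒ q = 1/2.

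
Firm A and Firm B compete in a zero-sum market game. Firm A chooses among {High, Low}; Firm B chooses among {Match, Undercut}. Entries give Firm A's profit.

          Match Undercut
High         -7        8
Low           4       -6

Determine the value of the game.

-2/5

Row minima: High → -7, Low → -6; maximin = -6.
Column maxima: Match → 4, Undercut → 8; minimax = 4.
-6 ≠ 4, so there is no saddle point; optimal play is mixed.
Let Firm A play High with probability p. Expected payoff against Match: (-7)p + 4(1−p) = −11p + 4; against Undercut: 8p + (-6)(1−p) = 14p − 6.
Setting these equal: −11p + 4 = 14p − 6 ⇒ −25p = -10 ⇒ p = 2/5, and the value is (-11)·(2/5) + 4 = -2/5.
For Firm B: with q = P(Match), equating High's and Low's payoffs gives −15q + 8 = 10q − 6 ⇒ q = 14/25.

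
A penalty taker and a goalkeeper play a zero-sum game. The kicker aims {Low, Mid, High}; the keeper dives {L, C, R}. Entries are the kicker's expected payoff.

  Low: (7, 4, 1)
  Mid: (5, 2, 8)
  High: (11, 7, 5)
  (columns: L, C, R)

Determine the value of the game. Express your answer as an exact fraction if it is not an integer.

23/4

Row minima: Low → 1, Mid → 2, High → 5; maximin = 5.
Column maxima: L → 11, C → 7, R → 8; minimax = 7.
5 ≠ 7, so there is no saddle point; optimal play is mixed.
Low is strictly dominated by High, so the kicker never plays it.
L is strictly dominated by C (it gives the kicker strictly more in every row), so the keeper never plays it.
On the remaining 2×2 (Mid, High vs C, R):
Let the kicker play Mid with probability p. Expected payoff against C: 2p + 7(1−p) = −5p + 7; against R: 8p + 5(1−p) = 3p + 5.
Setting these equal: −5p + 7 = 3p + 5 ⇒ −8p = -2 ⇒ p = 1/4, and the value is (-5)·(1/4) + 7 = 23/4.
For the keeper: with q = P(C), equating Mid's and High's payoffs gives −6q + 8 = 2q + 5 ⇒ q = 3/8.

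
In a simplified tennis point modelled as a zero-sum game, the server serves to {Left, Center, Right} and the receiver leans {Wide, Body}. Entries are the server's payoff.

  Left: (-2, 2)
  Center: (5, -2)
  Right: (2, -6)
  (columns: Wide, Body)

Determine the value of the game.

6/11

Row minima: Left → -2, Center → -2, Right → -6; maximin = -2.
Column maxima: Wide → 5, Body → 2; minimax = 2.
-2 ≠ 2, so there is no saddle point; optimal play is mixed.
Right is strictly dominated by Center, so the server never plays it.
On the remaining 2×2 (Left, Center vs Wide, Body):
Let the server play Left with probability p. Expected payoff against Wide: (-2)p + 5(1−p) = −7p + 5; against Body: 2p + (-2)(1−p) = 4p − 2.
Setting these equal: −7p + 5 = 4p − 2 ⇒ −11p = -7 ⇒ p = 7/11, and the value is (-7)·(7/11) + 5 = 6/11.
For the receiver: with q = P(Wide), equating Left's and Center's payoffs gives −4q + 2 = 7q − 2 ⇒ q = 4/11.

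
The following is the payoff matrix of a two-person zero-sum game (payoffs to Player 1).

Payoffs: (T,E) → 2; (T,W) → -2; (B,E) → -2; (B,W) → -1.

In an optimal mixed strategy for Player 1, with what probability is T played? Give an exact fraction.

1/5

Row minima: T → -2, B → -2; maximin = -2.
Column maxima: E → 2, W → -1; minimax = -1.
-2 ≠ -1, so there is no saddle point; optimal play is mixed.
Let Player 1 play T with probability p. Expected payoff against E: 2p + (-2)(1−p) = 4p − 2; against W: (-2)p + (-1)(1−p) = −p − 1.
Setting these equal: 4p − 2 = −p − 1 ⇒ 5p = 1 ⇒ p = 1/5, and the value is (4)·(1/5) − 2 = -6/5.
For Player 2: with q = P(E), equating T's and B's payoffs gives 4q − 2 = −q − 1 ⇒ q = 1/5.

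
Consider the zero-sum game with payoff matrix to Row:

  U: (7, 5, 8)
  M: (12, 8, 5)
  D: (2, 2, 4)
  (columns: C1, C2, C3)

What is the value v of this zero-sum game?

13/2

Row minima: U → 5, M → 5, D → 2; maximin = 5.
Column maxima: C1 → 12, C2 → 8, C3 → 8; minimax = 8.
5 ≠ 8, so there is no saddle point; optimal play is mixed.
D is strictly dominated by U, so Row never plays it.
With D eliminated, C1 is strictly dominated by C2 (it gives Row strictly more in every remaining row), so Column never plays it.
On the remaining 2×2 (U, M vs C2, C3):
Let Row play U with probability p. Expected payoff against C2: 5p + 8(1−p) = −3p + 8; against C3: 8p + 5(1−p) = 3p + 5.
Setting these equal: −3p + 8 = 3p + 5 ⇒ −6p = -3 ⇒ p = 1/2, and the value is (-3)·(1/2) + 8 = 13/2.
For Column: with q = P(C2), equating U's and M's payoffs gives −3q + 8 = 3q + 5 ⇒ q = 1/2.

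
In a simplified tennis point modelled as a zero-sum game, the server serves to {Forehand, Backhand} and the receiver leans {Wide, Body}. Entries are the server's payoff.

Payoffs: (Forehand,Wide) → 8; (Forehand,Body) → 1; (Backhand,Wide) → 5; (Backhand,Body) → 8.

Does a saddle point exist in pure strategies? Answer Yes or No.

Row minima: Forehand → 1, Backhand → 5; maximin = 5.
Column maxima: Wide → 8, Body → 8; minimax = 8.
5 ≠ 8, so no pure-strategy equilibrium exists.

No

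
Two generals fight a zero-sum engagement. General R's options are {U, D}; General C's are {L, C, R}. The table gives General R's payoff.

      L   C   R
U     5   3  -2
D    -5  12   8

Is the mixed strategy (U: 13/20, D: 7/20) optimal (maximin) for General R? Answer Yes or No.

Against L this mix gives (13/20)·5 + (7/20)·(-5) = 3/2.
Against C this mix gives (13/20)·3 + (7/20)·12 = 123/20.
Against R this mix gives (13/20)·(-2) + (7/20)·8 = 3/2.
All of General C's active replies (L, R) yield 3/2, and no column does worse for General R. The mix makes General C indifferent and guarantees 3/2, so it is optimal.

Yes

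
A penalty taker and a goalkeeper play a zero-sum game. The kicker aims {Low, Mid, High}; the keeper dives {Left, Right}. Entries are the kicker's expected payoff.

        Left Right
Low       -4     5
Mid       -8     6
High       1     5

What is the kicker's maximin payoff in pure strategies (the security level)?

1

Row minima: Low → -4, Mid → -8, High → 1.
The best of these is 1.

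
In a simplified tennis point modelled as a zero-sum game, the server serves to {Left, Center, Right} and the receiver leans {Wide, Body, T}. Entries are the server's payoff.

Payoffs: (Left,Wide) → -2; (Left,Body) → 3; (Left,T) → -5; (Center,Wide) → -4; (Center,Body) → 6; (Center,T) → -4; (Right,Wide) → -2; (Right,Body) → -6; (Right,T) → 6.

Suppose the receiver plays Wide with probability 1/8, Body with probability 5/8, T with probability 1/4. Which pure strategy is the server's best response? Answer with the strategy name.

Center

Expected payoff of Left: (1/8)·(-2) + (5/8)·3 + (1/4)·(-5) = 3/8.
Expected payoff of Center: (1/8)·(-4) + (5/8)·6 + (1/4)·(-4) = 9/4.
Expected payoff of Right: (1/8)·(-2) + (5/8)·(-6) + (1/4)·6 = -5/2.
The largest is 9/4, so the server's best response is Center.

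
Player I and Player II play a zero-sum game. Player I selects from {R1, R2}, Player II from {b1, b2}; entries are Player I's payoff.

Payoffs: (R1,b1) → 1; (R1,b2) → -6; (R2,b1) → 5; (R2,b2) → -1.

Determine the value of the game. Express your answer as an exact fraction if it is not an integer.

-1

Row minima: R1 → -6, R2 → -1; maximin = -1.
Column maxima: b1 → 5, b2 → -1; minimax = -1.
Since maximin = minimax = -1, there is a saddle point and the value is -1.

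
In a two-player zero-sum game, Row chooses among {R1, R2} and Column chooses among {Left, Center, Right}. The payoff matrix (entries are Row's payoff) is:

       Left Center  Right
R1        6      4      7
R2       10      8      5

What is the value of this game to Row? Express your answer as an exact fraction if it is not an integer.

6

Row minima: R1 → 4, R2 → 5; maximin = 5.
Column maxima: Left → 10, Center → 8, Right → 7; minimax = 7.
5 ≠ 7, so there is no saddle point; optimal play is mixed.
Left is strictly dominated by Center (it gives Row strictly more in every row), so Column never plays it.
On the remaining 2×2 (R1, R2 vs Center, Right):
Let Row play R1 with probability p. Expected payoff against Center: 4p + 8(1−p) = −4p + 8; against Right: 7p + 5(1−p) = 2p + 5.
Setting these equal: −4p + 8 = 2p + 5 ⇒ −6p = -3 ⇒ p = 1/2, and the value is (-4)·(1/2) + 8 = 6.
For Column: with q = P(Center), equating R1's and R2's payoffs gives −3q + 7 = 3q + 5 ⇒ q = 1/3.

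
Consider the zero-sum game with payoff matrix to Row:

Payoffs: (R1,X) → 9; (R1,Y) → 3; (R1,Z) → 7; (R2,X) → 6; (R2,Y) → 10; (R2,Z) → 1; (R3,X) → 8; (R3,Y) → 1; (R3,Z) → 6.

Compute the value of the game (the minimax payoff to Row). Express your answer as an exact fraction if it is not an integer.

67/13

Row minima: R1 → 3, R2 → 1, R3 → 1; maximin = 3.
Column maxima: X → 9, Y → 10, Z → 7; minimax = 7.
3 ≠ 7, so there is no saddle point; optimal play is mixed.
R3 is strictly dominated by R1, so Row never plays it.
X is strictly dominated by Z (it gives Row strictly more in every row), so Column never plays it.
On the remaining 2×2 (R1, R2 vs Y, Z):
Let Row play R1 with probability p. Expected payoff against Y: 3p + 10(1−p) = −7p + 10; against Z: 7p + 1(1−p) = 6p + 1.
Setting these equal: −7p + 10 = 6p + 1 ⇒ −13p = -9 ⇒ p = 9/13, and the value is (-7)·(9/13) + 10 = 67/13.
For Column: with q = P(Y), equating R1's and R2's payoffs gives −4q + 7 = 9q + 1 ⇒ q = 6/13.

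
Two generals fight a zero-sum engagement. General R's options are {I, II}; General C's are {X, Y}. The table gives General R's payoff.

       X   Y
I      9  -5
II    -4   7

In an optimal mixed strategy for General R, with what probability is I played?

Row minima: I → -5, II → -4; maximin = -4.
Column maxima: X → 9, Y → 7; minimax = 7.
-4 ≠ 7, so there is no saddle point; optimal play is mixed.
Let General R play I with probability p. Expected payoff against X: 9p + (-4)(1−p) = 13p − 4; against Y: (-5)p + 7(1−p) = −12p + 7.
Setting these equal: 13p − 4 = −12p + 7 ⇒ 25p = 11 ⇒ p = 11/25, and the value is (13)·(11/25) − 4 = 43/25.
For General C: with q = P(X), equating I's and II's payoffs gives 14q − 5 = −11q + 7 ⇒ q = 12/25.

11/25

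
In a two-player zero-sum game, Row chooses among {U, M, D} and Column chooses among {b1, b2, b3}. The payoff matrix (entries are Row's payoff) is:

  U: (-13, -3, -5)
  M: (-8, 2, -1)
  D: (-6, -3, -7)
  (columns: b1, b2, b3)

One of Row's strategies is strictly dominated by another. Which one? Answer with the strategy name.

U

M gives a strictly higher payoff than U against every column: -8 > -13, 2 > -3, -1 > -5.
So U is strictly dominated and Row never plays it.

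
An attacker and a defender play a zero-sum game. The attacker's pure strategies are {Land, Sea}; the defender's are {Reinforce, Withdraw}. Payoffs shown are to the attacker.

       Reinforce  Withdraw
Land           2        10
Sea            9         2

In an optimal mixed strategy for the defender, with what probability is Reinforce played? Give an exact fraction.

8/15

Row minima: Land → 2, Sea → 2; maximin = 2.
Column maxima: Reinforce → 9, Withdraw → 10; minimax = 9.
2 ≠ 9, so there is no saddle point; optimal play is mixed.
Let the attacker play Land with probability p. Expected payoff against Reinforce: 2p + 9(1−p) = −7p + 9; against Withdraw: 10p + 2(1−p) = 8p + 2.
Setting these equal: −7p + 9 = 8p + 2 ⇒ −15p = -7 ⇒ p = 7/15, and the value is (-7)·(7/15) + 9 = 86/15.
For the defender: with q = P(Reinforce), equating Land's and Sea's payoffs gives −8q + 10 = 7q + 2 ⇒ q = 8/15.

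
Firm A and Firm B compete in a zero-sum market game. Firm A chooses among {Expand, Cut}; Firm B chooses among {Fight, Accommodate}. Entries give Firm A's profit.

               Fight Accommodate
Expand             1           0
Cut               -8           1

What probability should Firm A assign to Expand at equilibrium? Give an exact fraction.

9/10

Row minima: Expand → 0, Cut → -8; maximin = 0.
Column maxima: Fight → 1, Accommodate → 1; minimax = 1.
0 ≠ 1, so there is no saddle point; optimal play is mixed.
Let Firm A play Expand with probability p. Expected payoff against Fight: 1p + (-8)(1−p) = 9p − 8; against Accommodate: 0p + 1(1−p) = −p + 1.
Setting these equal: 9p − 8 = −p + 1 ⇒ 10p = 9 ⇒ p = 9/10, and the value is (9)·(9/10) − 8 = 1/10.
For Firm B: with q = P(Fight), equating Expand's and Cut's payoffs gives q = −9q + 1 ⇒ q = 1/10.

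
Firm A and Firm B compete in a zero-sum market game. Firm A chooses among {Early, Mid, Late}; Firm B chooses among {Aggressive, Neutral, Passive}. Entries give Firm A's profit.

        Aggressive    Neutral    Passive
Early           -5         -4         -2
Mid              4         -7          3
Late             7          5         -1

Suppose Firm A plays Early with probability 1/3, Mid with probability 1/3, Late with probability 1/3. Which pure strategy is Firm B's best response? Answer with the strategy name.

Neutral

If Firm B plays Aggressive, Firm A's expected payoff is (1/3)·(-5) + (1/3)·4 + (1/3)·7 = 2.
If Firm B plays Neutral, Firm A's expected payoff is (1/3)·(-4) + (1/3)·(-7) + (1/3)·5 = -2.
If Firm B plays Passive, Firm A's expected payoff is (1/3)·(-2) + (1/3)·3 + (1/3)·(-1) = 0.
Firm B minimizes Firm A's payoff; the smallest is -2, so the best response is Neutral.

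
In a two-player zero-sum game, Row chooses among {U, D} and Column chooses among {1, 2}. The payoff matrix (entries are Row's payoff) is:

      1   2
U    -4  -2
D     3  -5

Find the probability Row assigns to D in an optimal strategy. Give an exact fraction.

1/5

Row minima: U → -4, D → -5; maximin = -4.
Column maxima: 1 → 3, 2 → -2; minimax = -2.
-4 ≠ -2, so there is no saddle point; optimal play is mixed.
Let Row play U with probability p. Expected payoff against 1: (-4)p + 3(1−p) = −7p + 3; against 2: (-2)p + (-5)(1−p) = 3p − 5.
Setting these equal: −7p + 3 = 3p − 5 ⇒ −10p = -8 ⇒ p = 4/5, and the value is (-7)·(4/5) + 3 = -13/5.
For Column: with q = P(1), equating U's and D's payoffs gives −2q − 2 = 8q − 5 ⇒ q = 3/10.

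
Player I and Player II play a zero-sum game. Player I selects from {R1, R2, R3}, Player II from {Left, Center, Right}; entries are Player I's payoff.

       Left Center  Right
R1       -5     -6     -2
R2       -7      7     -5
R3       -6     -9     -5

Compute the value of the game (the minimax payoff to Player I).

-77/15

Row minima: R1 → -6, R2 → -7, R3 → -9; maximin = -6.
Column maxima: Left → -5, Center → 7, Right → -2; minimax = -5.
-6 ≠ -5, so there is no saddle point; optimal play is mixed.
R3 is strictly dominated by R1, so Player I never plays it.
Right is strictly dominated by Left (it gives Player I strictly more in every row), so Player II never plays it.
On the remaining 2×2 (R1, R2 vs Left, Center):
Let Player I play R1 with probability p. Expected payoff against Left: (-5)p + (-7)(1−p) = 2p − 7; against Center: (-6)p + 7(1−p) = −13p + 7.
Setting these equal: 2p − 7 = −13p + 7 ⇒ 15p = 14 ⇒ p = 14/15, and the value is (2)·(14/15) − 7 = -77/15.
For Player II: with q = P(Left), equating R1's and R2's payoffs gives q − 6 = −14q + 7 ⇒ q = 13/15.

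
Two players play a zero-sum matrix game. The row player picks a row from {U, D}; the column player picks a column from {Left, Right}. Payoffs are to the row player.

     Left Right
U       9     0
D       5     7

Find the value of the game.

63/11

Row minima: U → 0, D → 5; maximin = 5.
Column maxima: Left → 9, Right → 7; minimax = 7.
5 ≠ 7, so there is no saddle point; optimal play is mixed.
Let the row player play U with probability p. Expected payoff against Left: 9p + 5(1−p) = 4p + 5; against Right: 0p + 7(1−p) = −7p + 7.
Setting these equal: 4p + 5 = −7p + 7 ⇒ 11p = 2 ⇒ p = 2/11, and the value is (4)·(2/11) + 5 = 63/11.
For the column player: with q = P(Left), equating U's and D's payoffs gives 9q = −2q + 7 ⇒ q = 7/11.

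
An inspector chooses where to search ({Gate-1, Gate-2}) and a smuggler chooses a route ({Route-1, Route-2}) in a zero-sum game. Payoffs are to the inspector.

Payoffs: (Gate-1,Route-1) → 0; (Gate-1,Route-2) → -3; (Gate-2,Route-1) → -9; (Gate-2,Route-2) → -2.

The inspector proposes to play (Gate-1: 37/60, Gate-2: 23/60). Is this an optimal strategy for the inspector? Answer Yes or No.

Against Route-1 this mix gives (37/60)·0 + (23/60)·(-9) = -69/20.
Against Route-2 this mix gives (37/60)·(-3) + (23/60)·(-2) = -157/60.
The smuggler will play Route-1, holding the inspector to -69/20. Shifting weight toward the row that does better against Route-1 would raise this floor (the equalizing mix achieves -27/10 against both Route-1 and Route-2), so the proposed strategy is not optimal.

No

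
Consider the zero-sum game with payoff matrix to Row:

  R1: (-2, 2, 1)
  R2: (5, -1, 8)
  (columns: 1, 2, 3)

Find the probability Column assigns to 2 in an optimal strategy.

7/10

Row minima: R1 → -2, R2 → -1; maximin = -1.
Column maxima: 1 → 5, 2 → 2, 3 → 8; minimax = 2.
-1 ≠ 2, so there is no saddle point; optimal play is mixed.
3 is strictly dominated by 1 (it gives Row strictly more in every row), so Column never plays it.
On the remaining 2×2 (R1, R2 vs 1, 2):
Let Row play R1 with probability p. Expected payoff against 1: (-2)p + 5(1−p) = −7p + 5; against 2: 2p + (-1)(1−p) = 3p − 1.
Setting these equal: −7p + 5 = 3p − 1 ⇒ −10p = -6 ⇒ p = 3/5, and the value is (-7)·(3/5) + 5 = 4/5.
For Column: with q = P(1), equating R1's and R2's payoffs gives −4q + 2 = 6q − 1 ⇒ q = 3/10.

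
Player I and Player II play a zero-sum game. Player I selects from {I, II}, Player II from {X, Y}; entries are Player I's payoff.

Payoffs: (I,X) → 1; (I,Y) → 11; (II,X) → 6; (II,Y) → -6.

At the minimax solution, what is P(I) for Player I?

Row minima: I → 1, II → -6; maximin = 1.
Column maxima: X → 6, Y → 11; minimax = 6.
1 ≠ 6, so there is no saddle point; optimal play is mixed.
Let Player I play I with probability p. Expected payoff against X: 1p + 6(1−p) = −5p + 6; against Y: 11p + (-6)(1−p) = 17p − 6.
Setting these equal: −5p + 6 = 17p − 6 ⇒ −22p = -12 ⇒ p = 6/11, and the value is (-5)·(6/11) + 6 = 36/11.
For Player II: with q = P(X), equating I's and II's payoffs gives −10q + 11 = 12q − 6 ⇒ q = 17/22.

6/11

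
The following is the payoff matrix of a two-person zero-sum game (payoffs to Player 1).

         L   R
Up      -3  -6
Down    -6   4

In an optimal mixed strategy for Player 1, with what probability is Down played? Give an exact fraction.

3/13

Row minima: Up → -6, Down → -6; maximin = -6.
Column maxima: L → -3, R → 4; minimax = -3.
-6 ≠ -3, so there is no saddle point; optimal play is mixed.
Let Player 1 play Up with probability p. Expected payoff against L: (-3)p + (-6)(1−p) = 3p − 6; against R: (-6)p + 4(1−p) = −10p + 4.
Setting these equal: 3p − 6 = −10p + 4 ⇒ 13p = 10 ⇒ p = 10/13, and the value is (3)·(10/13) − 6 = -48/13.
For Player 2: with q = P(L), equating Up's and Down's payoffs gives 3q − 6 = −10q + 4 ⇒ q = 10/13.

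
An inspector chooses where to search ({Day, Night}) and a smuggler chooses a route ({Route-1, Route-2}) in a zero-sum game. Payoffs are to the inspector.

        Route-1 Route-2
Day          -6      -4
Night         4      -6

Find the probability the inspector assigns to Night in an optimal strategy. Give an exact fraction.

1/6

Row minima: Day → -6, Night → -6; maximin = -6.
Column maxima: Route-1 → 4, Route-2 → -4; minimax = -4.
-6 ≠ -4, so there is no saddle point; optimal play is mixed.
Let the inspector play Day with probability p. Expected payoff against Route-1: (-6)p + 4(1−p) = −10p + 4; against Route-2: (-4)p + (-6)(1−p) = 2p − 6.
Setting these equal: −10p + 4 = 2p − 6 ⇒ −12p = -10 ⇒ p = 5/6, and the value is (-10)·(5/6) + 4 = -13/3.
For the smuggler: with q = P(Route-1), equating Day's and Night's payoffs gives −2q − 4 = 10q − 6 ⇒ q = 1/6.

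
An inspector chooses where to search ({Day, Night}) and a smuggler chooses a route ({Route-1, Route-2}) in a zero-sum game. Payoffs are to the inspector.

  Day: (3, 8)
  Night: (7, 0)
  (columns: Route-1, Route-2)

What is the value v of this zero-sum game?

Row minima: Day → 3, Night → 0; maximin = 3.
Column maxima: Route-1 → 7, Route-2 → 8; minimax = 7.
3 ≠ 7, so there is no saddle point; optimal play is mixed.
Let the inspector play Day with probability p. Expected payoff against Route-1: 3p + 7(1−p) = −4p + 7; against Route-2: 8p + 0(1−p) = 8p.
Setting these equal: −4p + 7 = 8p ⇒ −12p = -7 ⇒ p = 7/12, and the value is (-4)·(7/12) + 7 = 14/3.
For the smuggler: with q = P(Route-1), equating Day's and Night's payoffs gives −5q + 8 = 7q ⇒ q = 2/3.

14/3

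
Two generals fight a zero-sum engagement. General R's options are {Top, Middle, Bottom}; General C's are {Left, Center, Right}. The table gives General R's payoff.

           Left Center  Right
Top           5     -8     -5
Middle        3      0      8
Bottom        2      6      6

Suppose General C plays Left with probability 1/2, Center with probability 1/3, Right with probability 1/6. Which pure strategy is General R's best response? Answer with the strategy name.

Expected payoff of Top: (1/2)·5 + (1/3)·(-8) + (1/6)·(-5) = -1.
Expected payoff of Middle: (1/2)·3 + (1/3)·0 + (1/6)·8 = 17/6.
Expected payoff of Bottom: (1/2)·2 + (1/3)·6 + (1/6)·6 = 4.
The largest is 4, so General R's best response is Bottom.

Bottom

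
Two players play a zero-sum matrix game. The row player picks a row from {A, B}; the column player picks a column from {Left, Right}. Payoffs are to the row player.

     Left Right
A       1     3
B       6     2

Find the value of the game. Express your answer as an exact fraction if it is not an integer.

Row minima: A → 1, B → 2; maximin = 2.
Column maxima: Left → 6, Right → 3; minimax = 3.
2 ≠ 3, so there is no saddle point; optimal play is mixed.
Let the row player play A with probability p. Expected payoff against Left: 1p + 6(1−p) = −5p + 6; against Right: 3p + 2(1−p) = p + 2.
Setting these equal: −5p + 6 = p + 2 ⇒ −6p = -4 ⇒ p = 2/3, and the value is (-5)·(2/3) + 6 = 8/3.
For the column player: with q = P(Left), equating A's and B's payoffs gives −2q + 3 = 4q + 2 ⇒ q = 1/6.

8/3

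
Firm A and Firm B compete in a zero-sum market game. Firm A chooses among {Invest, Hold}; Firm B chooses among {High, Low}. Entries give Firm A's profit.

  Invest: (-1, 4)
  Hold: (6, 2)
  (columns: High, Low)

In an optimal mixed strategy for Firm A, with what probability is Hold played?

Row minima: Invest → -1, Hold → 2; maximin = 2.
Column maxima: High → 6, Low → 4; minimax = 4.
2 ≠ 4, so there is no saddle point; optimal play is mixed.
Let Firm A play Invest with probability p. Expected payoff against High: (-1)p + 6(1−p) = −7p + 6; against Low: 4p + 2(1−p) = 2p + 2.
Setting these equal: −7p + 6 = 2p + 2 ⇒ −9p = -4 ⇒ p = 4/9, and the value is (-7)·(4/9) + 6 = 26/9.
For Firm B: with q = P(High), equating Invest's and Hold's payoffs gives −5q + 4 = 4q + 2 ⇒ q = 2/9.

5/9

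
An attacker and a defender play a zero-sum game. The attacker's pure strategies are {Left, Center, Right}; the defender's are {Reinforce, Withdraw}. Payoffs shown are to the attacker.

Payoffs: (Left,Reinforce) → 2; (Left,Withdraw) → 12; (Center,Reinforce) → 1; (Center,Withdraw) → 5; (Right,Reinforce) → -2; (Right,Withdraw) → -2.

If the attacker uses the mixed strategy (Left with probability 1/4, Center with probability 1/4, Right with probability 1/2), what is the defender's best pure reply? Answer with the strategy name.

If the defender plays Reinforce, the attacker's expected payoff is (1/4)·2 + (1/4)·1 + (1/2)·(-2) = -1/4.
If the defender plays Withdraw, the attacker's expected payoff is (1/4)·12 + (1/4)·5 + (1/2)·(-2) = 13/4.
The defender minimizes the attacker's payoff; the smallest is -1/4, so the best response is Reinforce.

Reinforce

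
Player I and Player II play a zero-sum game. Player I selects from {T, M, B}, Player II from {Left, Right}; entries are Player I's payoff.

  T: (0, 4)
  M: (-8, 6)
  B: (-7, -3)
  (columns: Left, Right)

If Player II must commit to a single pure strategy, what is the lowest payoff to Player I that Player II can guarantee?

Column maxima: Left → 0, Right → 6.
The smallest of these is 0.

0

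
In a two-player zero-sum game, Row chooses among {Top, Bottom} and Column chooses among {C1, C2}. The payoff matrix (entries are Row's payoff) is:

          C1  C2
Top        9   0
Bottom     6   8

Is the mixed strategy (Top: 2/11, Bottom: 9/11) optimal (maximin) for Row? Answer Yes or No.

Against C1 this mix gives (2/11)·9 + (9/11)·6 = 72/11.
Against C2 this mix gives (2/11)·0 + (9/11)·8 = 72/11.
All of Column's active replies (C1, C2) yield 72/11, and no column does worse for Row. The mix makes Column indifferent and guarantees 72/11, so it is optimal.

Yes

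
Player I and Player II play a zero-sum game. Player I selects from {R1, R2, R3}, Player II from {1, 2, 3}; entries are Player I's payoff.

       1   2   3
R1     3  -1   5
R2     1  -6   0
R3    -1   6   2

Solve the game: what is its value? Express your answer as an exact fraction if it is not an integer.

17/11

Row minima: R1 → -1, R2 → -6, R3 → -1; maximin = -1.
Column maxima: 1 → 3, 2 → 6, 3 → 5; minimax = 3.
-1 ≠ 3, so there is no saddle point; optimal play is mixed.
R2 is strictly dominated by R1, so Player I never plays it.
With R2 eliminated, 3 is strictly dominated by 1 (it gives Player I strictly more in every remaining row), so Player II never plays it.
On the remaining 2×2 (R1, R3 vs 1, 2):
Let Player I play R1 with probability p. Expected payoff against 1: 3p + (-1)(1−p) = 4p − 1; against 2: (-1)p + 6(1−p) = −7p + 6.
Setting these equal: 4p − 1 = −7p + 6 ⇒ 11p = 7 ⇒ p = 7/11, and the value is (4)·(7/11) − 1 = 17/11.
For Player II: with q = P(1), equating R1's and R3's payoffs gives 4q − 1 = −7q + 6 ⇒ q = 7/11.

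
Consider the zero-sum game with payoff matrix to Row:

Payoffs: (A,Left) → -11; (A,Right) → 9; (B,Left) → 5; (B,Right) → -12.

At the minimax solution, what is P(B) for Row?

20/37

Row minima: A → -11, B → -12; maximin = -11.
Column maxima: Left → 5, Right → 9; minimax = 5.
-11 ≠ 5, so there is no saddle point; optimal play is mixed.
Let Row play A with probability p. Expected payoff against Left: (-11)p + 5(1−p) = −16p + 5; against Right: 9p + (-12)(1−p) = 21p − 12.
Setting these equal: −16p + 5 = 21p − 12 ⇒ −37p = -17 ⇒ p = 17/37, and the value is (-16)·(17/37) + 5 = -87/37.
For Column: with q = P(Left), equating A's and B's payoffs gives −20q + 9 = 17q − 12 ⇒ q = 21/37.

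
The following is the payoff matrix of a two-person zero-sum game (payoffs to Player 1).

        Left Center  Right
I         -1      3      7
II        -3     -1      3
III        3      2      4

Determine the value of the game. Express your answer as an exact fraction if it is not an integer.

11/5

Row minima: I → -1, II → -3, III → 2; maximin = 2.
Column maxima: Left → 3, Center → 3, Right → 7; minimax = 3.
2 ≠ 3, so there is no saddle point; optimal play is mixed.
II is strictly dominated by I, so Player 1 never plays it.
Right is strictly dominated by Left (it gives Player 1 strictly more in every row), so Player 2 never plays it.
On the remaining 2×2 (I, III vs Left, Center):
Let Player 1 play I with probability p. Expected payoff against Left: (-1)p + 3(1−p) = −4p + 3; against Center: 3p + 2(1−p) = p + 2.
Setting these equal: −4p + 3 = p + 2 ⇒ −5p = -1 ⇒ p = 1/5, and the value is (-4)·(1/5) + 3 = 11/5.
For Player 2: with q = P(Left), equating I's and III's payoffs gives −4q + 3 = q + 2 ⇒ q = 1/5.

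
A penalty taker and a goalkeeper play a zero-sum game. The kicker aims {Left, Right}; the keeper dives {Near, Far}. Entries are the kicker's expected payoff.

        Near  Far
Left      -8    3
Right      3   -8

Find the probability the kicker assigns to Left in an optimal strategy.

1/2

Row minima: Left → -8, Right → -8; maximin = -8.
Column maxima: Near → 3, Far → 3; minimax = 3.
-8 ≠ 3, so there is no saddle point; optimal play is mixed.
Let the kicker play Left with probability p. Expected payoff against Near: (-8)p + 3(1−p) = −11p + 3; against Far: 3p + (-8)(1−p) = 11p − 8.
Setting these equal: −11p + 3 = 11p − 8 ⇒ −22p = -11 ⇒ p = 1/2, and the value is (-11)·(1/2) + 3 = -5/2.
For the keeper: with q = P(Near), equating Left's and Right's payoffs gives −11q + 3 = 11q − 8 ⇒ q = 1/2.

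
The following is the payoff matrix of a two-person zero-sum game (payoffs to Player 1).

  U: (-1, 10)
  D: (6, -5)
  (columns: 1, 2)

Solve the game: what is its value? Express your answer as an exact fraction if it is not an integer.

Row minima: U → -1, D → -5; maximin = -1.
Column maxima: 1 → 6, 2 → 10; minimax = 6.
-1 ≠ 6, so there is no saddle point; optimal play is mixed.
Let Player 1 play U with probability p. Expected payoff against 1: (-1)p + 6(1−p) = −7p + 6; against 2: 10p + (-5)(1−p) = 15p − 5.
Setting these equal: −7p + 6 = 15p − 5 ⇒ −22p = -11 ⇒ p = 1/2, and the value is (-7)·(1/2) + 6 = 5/2.
For Player 2: with q = P(1), equating U's and D's payoffs gives −11q + 10 = 11q − 5 ⇒ q = 15/22.

5/2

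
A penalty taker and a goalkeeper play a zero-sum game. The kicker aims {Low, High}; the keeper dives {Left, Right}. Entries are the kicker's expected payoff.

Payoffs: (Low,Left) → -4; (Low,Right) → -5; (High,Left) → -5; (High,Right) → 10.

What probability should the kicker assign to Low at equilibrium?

15/16

Row minima: Low → -5, High → -5; maximin = -5.
Column maxima: Left → -4, Right → 10; minimax = -4.
-5 ≠ -4, so there is no saddle point; optimal play is mixed.
Let the kicker play Low with probability p. Expected payoff against Left: (-4)p + (-5)(1−p) = p − 5; against Right: (-5)p + 10(1−p) = −15p + 10.
Setting these equal: p − 5 = −15p + 10 ⇒ 16p = 15 ⇒ p = 15/16, and the value is (1)·(15/16) − 5 = -65/16.
For the keeper: with q = P(Left), equating Low's and High's payoffs gives q − 5 = −15q + 10 ⇒ q = 15/16.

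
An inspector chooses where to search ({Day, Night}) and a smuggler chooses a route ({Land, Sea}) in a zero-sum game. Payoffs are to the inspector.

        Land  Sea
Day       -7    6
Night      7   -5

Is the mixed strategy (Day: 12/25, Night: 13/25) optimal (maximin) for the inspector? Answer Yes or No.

Against Land this mix gives (12/25)·(-7) + (13/25)·7 = 7/25.
Against Sea this mix gives (12/25)·6 + (13/25)·(-5) = 7/25.
All of the smuggler's active replies (Land, Sea) yield 7/25, and no column does worse for the inspector. The mix makes the smuggler indifferent and guarantees 7/25, so it is optimal.

Yes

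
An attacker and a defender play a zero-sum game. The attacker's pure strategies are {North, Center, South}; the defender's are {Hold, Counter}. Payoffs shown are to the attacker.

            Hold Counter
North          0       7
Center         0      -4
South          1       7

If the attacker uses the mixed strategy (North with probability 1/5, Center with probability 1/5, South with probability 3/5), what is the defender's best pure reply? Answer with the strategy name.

If the defender plays Hold, the attacker's expected payoff is (1/5)·0 + (1/5)·0 + (3/5)·1 = 3/5.
If the defender plays Counter, the attacker's expected payoff is (1/5)·7 + (1/5)·(-4) + (3/5)·7 = 24/5.
The defender minimizes the attacker's payoff; the smallest is 3/5, so the best response is Hold.

Hold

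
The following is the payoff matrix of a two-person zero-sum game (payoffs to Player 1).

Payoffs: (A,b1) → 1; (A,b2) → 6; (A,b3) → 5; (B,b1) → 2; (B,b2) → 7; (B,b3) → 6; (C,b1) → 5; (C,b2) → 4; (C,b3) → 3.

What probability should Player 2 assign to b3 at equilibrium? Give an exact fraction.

1/2

Row minima: A → 1, B → 2, C → 3; maximin = 3.
Column maxima: b1 → 5, b2 → 7, b3 → 6; minimax = 5.
3 ≠ 5, so there is no saddle point; optimal play is mixed.
A is strictly dominated by B, so Player 1 never plays it.
b2 is strictly dominated by b3 (it gives Player 1 strictly more in every row), so Player 2 never plays it.
On the remaining 2×2 (B, C vs b1, b3):
Let Player 1 play B with probability p. Expected payoff against b1: 2p + 5(1−p) = −3p + 5; against b3: 6p + 3(1−p) = 3p + 3.
Setting these equal: −3p + 5 = 3p + 3 ⇒ −6p = -2 ⇒ p = 1/3, and the value is (-3)·(1/3) + 5 = 4.
For Player 2: with q = P(b1), equating B's and C's payoffs gives −4q + 6 = 2q + 3 ⇒ q = 1/2.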